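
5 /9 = 0.56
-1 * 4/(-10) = 2/5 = 0.40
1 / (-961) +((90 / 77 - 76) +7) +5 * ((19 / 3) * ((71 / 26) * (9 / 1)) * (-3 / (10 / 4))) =-963649517 / 961961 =-1001.76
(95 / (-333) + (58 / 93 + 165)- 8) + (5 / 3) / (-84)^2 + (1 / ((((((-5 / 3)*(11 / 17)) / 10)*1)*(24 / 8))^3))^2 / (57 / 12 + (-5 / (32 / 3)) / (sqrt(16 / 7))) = 2966024478720*sqrt(7) / 652092116929 + 5410053434639889851111 / 15832598363032573584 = 353.74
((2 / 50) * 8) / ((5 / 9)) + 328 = 41072 / 125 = 328.58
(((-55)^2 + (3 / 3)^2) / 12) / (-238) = -89 / 84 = -1.06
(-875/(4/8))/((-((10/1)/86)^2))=129430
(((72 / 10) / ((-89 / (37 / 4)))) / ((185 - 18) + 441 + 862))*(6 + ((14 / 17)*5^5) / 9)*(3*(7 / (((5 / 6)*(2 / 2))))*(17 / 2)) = -2479074 / 77875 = -31.83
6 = 6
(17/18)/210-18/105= -0.17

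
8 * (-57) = -456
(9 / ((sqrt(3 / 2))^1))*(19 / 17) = 57*sqrt(6) / 17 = 8.21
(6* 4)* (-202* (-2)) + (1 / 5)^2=9696.04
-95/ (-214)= 95/ 214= 0.44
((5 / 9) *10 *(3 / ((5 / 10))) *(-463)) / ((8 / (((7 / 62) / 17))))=-81025 / 6324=-12.81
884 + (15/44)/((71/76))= 884.36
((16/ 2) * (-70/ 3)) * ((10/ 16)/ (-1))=350/ 3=116.67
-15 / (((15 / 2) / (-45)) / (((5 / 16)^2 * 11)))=12375 / 128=96.68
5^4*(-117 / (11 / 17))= -1243125 / 11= -113011.36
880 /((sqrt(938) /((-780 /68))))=-85800 * sqrt(938) /7973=-329.58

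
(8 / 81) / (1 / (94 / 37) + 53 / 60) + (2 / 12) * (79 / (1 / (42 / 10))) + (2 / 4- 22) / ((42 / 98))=2533093 / 486135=5.21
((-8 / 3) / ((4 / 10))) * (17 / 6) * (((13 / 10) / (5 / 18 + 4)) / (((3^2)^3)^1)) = -0.01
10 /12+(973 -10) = 5783 /6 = 963.83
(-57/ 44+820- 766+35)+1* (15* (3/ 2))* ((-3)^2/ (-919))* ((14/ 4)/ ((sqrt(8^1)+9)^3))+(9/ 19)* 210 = 711585* sqrt(2)/ 715013246+13985608486747/ 74718884207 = 187.18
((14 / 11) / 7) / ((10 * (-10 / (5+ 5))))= -1 / 55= -0.02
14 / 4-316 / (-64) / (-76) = 4177 / 1216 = 3.44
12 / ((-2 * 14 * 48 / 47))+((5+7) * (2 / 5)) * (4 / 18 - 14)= -111809 / 1680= -66.55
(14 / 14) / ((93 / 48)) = 16 / 31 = 0.52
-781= -781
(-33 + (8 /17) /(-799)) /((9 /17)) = -448247 /7191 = -62.33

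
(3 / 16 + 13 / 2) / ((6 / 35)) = 3745 / 96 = 39.01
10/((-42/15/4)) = -100/7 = -14.29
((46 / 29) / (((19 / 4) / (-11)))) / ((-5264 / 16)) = 2024 / 181279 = 0.01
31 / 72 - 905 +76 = -59657 / 72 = -828.57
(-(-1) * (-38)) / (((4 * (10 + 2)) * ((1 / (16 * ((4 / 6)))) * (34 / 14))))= -3.48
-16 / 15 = -1.07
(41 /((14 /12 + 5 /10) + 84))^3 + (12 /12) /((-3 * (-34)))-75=-74.88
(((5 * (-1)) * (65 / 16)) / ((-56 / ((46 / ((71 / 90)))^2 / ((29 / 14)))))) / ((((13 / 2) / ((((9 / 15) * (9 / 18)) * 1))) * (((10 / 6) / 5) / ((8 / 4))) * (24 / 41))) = 658803375 / 2339024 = 281.66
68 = 68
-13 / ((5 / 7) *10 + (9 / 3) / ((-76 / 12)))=-1729 / 887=-1.95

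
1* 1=1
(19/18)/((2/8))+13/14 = 649/126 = 5.15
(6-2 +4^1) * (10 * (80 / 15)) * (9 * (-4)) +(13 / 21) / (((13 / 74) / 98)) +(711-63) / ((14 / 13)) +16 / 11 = -3329056 / 231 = -14411.50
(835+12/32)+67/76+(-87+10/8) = 114077/152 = 750.51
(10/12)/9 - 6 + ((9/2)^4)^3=7625596831675/110592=68952517.65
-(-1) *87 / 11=87 / 11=7.91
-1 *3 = -3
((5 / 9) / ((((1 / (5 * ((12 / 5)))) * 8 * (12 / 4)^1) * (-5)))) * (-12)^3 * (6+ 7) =1248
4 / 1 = 4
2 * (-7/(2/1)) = -7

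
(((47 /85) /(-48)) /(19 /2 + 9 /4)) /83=-1 /84660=-0.00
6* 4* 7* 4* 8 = 5376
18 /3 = 6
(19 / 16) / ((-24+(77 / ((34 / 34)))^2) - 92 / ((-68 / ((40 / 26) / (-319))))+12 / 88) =1339481 / 6660891976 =0.00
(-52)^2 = 2704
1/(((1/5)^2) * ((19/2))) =50/19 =2.63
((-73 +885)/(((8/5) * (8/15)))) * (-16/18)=-5075/6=-845.83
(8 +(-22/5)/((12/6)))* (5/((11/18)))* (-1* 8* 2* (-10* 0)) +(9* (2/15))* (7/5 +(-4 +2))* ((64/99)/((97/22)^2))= -5632/235225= -0.02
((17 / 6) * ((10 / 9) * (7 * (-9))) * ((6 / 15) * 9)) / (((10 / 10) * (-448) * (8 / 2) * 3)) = 17 / 128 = 0.13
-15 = -15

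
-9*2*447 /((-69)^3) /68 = 149 /413678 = 0.00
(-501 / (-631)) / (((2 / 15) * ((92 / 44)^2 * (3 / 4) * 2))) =303105 / 333799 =0.91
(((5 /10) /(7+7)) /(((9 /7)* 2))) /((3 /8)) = 1 /27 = 0.04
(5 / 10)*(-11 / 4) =-11 / 8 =-1.38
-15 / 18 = -5 / 6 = -0.83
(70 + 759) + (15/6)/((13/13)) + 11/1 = 1685/2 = 842.50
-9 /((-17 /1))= 9 /17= 0.53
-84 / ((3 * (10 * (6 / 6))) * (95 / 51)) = -714 / 475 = -1.50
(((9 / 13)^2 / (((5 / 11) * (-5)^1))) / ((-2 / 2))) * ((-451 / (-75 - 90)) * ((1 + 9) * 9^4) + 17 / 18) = 319574871 / 8450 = 37819.51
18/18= 1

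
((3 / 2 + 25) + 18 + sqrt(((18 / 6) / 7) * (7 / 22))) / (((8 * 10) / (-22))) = -979 / 80-sqrt(66) / 80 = -12.34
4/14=2/7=0.29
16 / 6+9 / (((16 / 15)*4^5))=131477 / 49152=2.67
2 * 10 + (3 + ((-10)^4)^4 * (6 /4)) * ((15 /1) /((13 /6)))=1350000000000000530 /13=103846153846153886.92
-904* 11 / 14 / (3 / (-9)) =14916 / 7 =2130.86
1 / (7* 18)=1 / 126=0.01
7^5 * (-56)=-941192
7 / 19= 0.37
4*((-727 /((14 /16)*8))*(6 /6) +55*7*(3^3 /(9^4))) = -695864 /1701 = -409.09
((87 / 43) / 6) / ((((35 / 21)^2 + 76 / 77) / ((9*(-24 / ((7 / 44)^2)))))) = -600291648 / 785309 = -764.40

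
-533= -533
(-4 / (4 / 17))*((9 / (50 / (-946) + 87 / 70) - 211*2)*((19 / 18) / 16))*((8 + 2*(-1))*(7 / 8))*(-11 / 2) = -25382770567 / 1891248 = -13421.18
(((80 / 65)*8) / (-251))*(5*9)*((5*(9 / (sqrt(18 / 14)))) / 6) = -14400*sqrt(7) / 3263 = -11.68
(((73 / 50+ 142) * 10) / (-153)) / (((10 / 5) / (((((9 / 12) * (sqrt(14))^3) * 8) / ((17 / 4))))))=-133896 * sqrt(14) / 1445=-346.71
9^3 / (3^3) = 27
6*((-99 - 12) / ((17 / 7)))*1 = -274.24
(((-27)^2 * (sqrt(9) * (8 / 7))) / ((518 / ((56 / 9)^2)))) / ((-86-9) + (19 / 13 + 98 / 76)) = -3414528 / 1686127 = -2.03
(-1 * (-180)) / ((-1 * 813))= -0.22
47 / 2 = 23.50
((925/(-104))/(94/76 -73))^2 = 308880625/20108374416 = 0.02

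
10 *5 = 50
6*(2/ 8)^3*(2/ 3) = 1/ 16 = 0.06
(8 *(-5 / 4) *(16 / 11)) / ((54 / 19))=-5.12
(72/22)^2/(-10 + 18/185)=-29970/27709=-1.08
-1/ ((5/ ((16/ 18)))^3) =-512/ 91125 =-0.01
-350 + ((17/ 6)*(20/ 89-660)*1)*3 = -530270/ 89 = -5958.09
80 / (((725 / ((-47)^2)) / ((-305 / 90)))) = -1077992 / 1305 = -826.05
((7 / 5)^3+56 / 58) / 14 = 0.26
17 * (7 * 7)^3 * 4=8000132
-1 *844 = -844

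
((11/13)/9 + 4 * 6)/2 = 2819/234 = 12.05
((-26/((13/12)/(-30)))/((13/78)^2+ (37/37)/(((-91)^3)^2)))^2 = 671846399.91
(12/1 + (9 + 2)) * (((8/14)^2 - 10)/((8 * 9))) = -1817/588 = -3.09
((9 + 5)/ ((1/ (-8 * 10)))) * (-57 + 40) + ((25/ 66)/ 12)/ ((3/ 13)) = 45239365/ 2376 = 19040.14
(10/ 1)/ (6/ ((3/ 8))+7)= 10/ 23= 0.43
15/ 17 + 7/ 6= 2.05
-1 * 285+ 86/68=-9647/34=-283.74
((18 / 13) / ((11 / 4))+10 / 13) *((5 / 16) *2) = 35 / 44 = 0.80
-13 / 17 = -0.76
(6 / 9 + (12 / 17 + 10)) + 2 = 682 / 51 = 13.37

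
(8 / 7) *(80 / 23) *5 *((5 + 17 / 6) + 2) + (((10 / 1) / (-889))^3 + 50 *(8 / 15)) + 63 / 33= 39821198217347 / 177756628357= 224.02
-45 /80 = -9 /16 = -0.56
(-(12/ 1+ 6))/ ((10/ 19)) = -171/ 5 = -34.20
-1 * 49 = -49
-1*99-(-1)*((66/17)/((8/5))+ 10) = -5887/68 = -86.57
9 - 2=7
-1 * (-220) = 220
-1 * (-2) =2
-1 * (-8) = 8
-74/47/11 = -74/517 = -0.14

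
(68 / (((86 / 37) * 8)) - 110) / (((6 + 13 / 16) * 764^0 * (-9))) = 24388 / 14061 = 1.73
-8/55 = -0.15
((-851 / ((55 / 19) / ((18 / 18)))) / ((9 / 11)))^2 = 261436561 / 2025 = 129104.47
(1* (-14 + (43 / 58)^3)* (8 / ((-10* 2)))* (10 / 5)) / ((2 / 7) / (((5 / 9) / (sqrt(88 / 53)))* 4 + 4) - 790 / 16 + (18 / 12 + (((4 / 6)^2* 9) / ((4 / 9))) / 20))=-5711567031746716 / 24863863976872727 + 133663874400* sqrt(1166) / 24863863976872727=-0.23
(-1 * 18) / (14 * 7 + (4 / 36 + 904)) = -162 / 9019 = -0.02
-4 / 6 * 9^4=-4374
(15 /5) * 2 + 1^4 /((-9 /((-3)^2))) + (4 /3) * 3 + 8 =17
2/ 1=2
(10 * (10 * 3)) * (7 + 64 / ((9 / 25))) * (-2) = -332600 / 3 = -110866.67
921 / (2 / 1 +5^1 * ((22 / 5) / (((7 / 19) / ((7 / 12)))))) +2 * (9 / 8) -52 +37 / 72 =-385573 / 15912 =-24.23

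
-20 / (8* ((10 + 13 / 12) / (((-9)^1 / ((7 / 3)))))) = 810 / 931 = 0.87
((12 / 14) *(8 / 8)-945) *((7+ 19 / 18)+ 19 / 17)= -883403 / 102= -8660.81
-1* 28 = -28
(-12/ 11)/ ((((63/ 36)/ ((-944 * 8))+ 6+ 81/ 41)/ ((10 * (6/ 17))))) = -0.48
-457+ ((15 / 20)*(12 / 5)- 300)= -755.20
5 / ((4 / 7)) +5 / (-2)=25 / 4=6.25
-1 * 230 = -230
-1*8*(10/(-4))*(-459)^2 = 4213620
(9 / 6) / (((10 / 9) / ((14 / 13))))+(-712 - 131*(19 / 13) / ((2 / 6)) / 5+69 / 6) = -10581 / 13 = -813.92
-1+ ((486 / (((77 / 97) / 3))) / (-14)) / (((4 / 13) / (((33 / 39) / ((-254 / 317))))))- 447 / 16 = 41950793 / 99568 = 421.33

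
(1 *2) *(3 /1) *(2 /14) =6 /7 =0.86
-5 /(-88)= 5 /88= 0.06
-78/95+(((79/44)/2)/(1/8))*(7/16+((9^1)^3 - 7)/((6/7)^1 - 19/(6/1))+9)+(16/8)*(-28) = -3623534841/1621840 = -2234.21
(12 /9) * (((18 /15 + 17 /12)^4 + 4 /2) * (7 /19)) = 4434452407 /184680000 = 24.01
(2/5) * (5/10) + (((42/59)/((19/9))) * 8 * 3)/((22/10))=239131/61655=3.88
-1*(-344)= 344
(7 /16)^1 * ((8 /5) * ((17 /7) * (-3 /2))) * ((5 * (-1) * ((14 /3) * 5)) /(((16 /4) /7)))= 4165 /8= 520.62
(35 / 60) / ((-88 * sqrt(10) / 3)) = -7 * sqrt(10) / 3520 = -0.01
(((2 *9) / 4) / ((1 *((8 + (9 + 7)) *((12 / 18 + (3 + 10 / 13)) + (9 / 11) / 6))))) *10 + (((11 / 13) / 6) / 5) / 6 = 951907 / 2294955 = 0.41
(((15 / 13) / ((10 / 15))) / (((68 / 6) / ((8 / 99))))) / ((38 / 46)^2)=15870 / 877591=0.02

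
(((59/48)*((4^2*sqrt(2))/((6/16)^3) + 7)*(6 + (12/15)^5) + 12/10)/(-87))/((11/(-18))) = 4173331/3987500 + 1194665984*sqrt(2)/26915625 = 63.82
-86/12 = -43/6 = -7.17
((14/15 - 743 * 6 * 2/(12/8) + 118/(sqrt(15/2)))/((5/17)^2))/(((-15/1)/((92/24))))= 296276731/16875 - 392173 * sqrt(30)/16875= 17429.85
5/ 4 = 1.25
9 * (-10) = -90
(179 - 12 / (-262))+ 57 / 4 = 193.30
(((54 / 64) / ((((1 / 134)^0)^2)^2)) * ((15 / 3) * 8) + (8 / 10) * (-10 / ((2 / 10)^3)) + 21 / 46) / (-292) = 88853 / 26864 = 3.31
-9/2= -4.50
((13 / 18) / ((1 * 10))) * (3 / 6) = 13 / 360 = 0.04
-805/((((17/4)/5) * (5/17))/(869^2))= -2431618420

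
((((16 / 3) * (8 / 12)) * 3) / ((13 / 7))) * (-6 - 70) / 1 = -17024 / 39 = -436.51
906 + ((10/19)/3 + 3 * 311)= 104833/57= 1839.18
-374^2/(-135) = 139876/135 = 1036.12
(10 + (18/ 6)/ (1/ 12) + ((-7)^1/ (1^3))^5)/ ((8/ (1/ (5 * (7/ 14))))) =-838.05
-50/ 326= -0.15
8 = 8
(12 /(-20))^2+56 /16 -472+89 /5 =-22517 /50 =-450.34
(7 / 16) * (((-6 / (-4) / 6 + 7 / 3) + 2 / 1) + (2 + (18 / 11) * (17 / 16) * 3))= 21805 / 4224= 5.16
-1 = -1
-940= -940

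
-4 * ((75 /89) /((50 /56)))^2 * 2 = -56448 /7921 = -7.13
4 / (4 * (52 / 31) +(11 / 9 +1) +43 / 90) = 1240 / 2917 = 0.43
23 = 23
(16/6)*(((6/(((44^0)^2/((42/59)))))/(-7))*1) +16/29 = -1840/1711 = -1.08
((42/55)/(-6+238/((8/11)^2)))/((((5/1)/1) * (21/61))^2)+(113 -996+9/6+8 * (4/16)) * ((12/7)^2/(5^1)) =-1484411045192/2871589875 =-516.93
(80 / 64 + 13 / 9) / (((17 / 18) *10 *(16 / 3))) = 291 / 5440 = 0.05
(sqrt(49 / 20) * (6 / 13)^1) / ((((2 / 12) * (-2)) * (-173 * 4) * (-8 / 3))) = -189 * sqrt(5) / 359840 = -0.00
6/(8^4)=3/2048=0.00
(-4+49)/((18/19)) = 95/2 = 47.50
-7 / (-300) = 7 / 300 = 0.02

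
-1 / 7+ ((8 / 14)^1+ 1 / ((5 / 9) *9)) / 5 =2 / 175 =0.01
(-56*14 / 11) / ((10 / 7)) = -2744 / 55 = -49.89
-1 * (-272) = 272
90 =90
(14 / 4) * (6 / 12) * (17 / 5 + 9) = 217 / 10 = 21.70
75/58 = 1.29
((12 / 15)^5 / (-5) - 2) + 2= -1024 / 15625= -0.07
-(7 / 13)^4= -2401 / 28561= -0.08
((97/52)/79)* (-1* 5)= -485/4108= -0.12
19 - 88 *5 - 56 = -477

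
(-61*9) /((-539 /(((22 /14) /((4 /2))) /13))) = 549 /8918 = 0.06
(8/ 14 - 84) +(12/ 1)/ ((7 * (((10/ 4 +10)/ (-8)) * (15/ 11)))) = -73704/ 875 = -84.23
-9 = -9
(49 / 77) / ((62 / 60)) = 210 / 341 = 0.62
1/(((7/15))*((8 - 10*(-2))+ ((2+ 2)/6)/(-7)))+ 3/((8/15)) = 13365/2344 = 5.70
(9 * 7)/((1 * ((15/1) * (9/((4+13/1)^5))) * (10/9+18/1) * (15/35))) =69572993/860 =80898.83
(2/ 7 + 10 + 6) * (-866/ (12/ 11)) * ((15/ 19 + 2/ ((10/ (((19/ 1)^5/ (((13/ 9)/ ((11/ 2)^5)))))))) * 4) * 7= -624604025704951.49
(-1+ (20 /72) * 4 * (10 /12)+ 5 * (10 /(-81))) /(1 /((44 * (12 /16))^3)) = -74536 /3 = -24845.33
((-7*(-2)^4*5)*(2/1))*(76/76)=-1120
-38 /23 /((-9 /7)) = 266 /207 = 1.29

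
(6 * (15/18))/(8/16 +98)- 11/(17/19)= -41003/3349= -12.24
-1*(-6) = 6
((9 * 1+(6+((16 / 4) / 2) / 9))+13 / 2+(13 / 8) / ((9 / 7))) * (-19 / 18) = -24.26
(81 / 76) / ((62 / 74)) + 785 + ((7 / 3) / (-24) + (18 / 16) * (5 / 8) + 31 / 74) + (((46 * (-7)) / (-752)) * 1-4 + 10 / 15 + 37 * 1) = 484604784203 / 589980096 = 821.39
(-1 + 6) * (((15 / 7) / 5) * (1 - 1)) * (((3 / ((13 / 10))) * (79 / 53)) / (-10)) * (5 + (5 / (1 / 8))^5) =0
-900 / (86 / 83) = -37350 / 43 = -868.60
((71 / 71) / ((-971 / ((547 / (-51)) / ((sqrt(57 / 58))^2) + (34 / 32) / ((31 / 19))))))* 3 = 14797135 / 466685904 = 0.03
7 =7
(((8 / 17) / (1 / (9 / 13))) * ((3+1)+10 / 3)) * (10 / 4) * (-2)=-2640 / 221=-11.95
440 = 440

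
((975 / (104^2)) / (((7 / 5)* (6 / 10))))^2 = 0.01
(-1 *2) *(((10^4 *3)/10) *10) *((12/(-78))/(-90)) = -4000/39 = -102.56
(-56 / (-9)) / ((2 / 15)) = 140 / 3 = 46.67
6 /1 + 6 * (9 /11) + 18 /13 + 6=2616 /143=18.29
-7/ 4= -1.75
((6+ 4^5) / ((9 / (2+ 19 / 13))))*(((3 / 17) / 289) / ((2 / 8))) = 61800 / 63869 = 0.97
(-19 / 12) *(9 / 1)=-57 / 4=-14.25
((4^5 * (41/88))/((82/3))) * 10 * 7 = 13440/11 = 1221.82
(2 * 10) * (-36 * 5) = -3600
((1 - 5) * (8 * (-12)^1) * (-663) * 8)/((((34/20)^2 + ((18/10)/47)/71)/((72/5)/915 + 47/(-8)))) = 4128561.76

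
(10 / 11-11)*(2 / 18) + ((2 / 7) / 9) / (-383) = -297613 / 265419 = -1.12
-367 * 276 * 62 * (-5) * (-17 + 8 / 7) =-497922531.43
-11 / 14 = -0.79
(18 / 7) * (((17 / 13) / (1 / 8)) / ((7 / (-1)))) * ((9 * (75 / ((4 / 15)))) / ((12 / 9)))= -4647375 / 637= -7295.72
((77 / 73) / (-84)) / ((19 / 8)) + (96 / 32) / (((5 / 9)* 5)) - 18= -1760653 / 104025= -16.93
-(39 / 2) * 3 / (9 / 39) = -253.50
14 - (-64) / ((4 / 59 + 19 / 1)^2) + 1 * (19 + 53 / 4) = 235031761 / 5062500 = 46.43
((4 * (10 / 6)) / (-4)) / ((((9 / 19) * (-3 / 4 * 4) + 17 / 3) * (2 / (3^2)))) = -855 / 484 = -1.77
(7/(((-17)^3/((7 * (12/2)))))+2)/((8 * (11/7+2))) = 16681/245650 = 0.07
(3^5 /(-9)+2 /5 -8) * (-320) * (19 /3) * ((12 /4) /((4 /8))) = 420736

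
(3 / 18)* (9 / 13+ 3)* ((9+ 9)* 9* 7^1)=9072 / 13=697.85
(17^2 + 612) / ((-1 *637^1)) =-901 / 637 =-1.41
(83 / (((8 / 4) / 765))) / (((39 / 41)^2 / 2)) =11859455 / 169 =70174.29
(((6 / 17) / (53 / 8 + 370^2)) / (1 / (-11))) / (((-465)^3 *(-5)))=-176 / 3120117728011875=-0.00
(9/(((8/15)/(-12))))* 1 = -202.50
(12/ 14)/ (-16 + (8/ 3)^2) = -27/ 280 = -0.10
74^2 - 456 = 5020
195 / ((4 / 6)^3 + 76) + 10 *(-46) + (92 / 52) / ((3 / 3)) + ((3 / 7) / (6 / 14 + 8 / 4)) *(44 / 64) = -165916273 / 364208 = -455.55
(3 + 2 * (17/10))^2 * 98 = 100352/25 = 4014.08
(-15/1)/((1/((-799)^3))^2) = -3902760806543928015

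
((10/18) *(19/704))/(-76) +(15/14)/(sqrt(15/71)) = -5/25344 +sqrt(1065)/14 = 2.33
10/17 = 0.59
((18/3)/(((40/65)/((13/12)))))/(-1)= -10.56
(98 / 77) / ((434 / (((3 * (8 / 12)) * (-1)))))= -0.01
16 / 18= 8 / 9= 0.89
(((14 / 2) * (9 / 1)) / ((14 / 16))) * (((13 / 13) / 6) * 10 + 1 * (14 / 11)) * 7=16296 / 11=1481.45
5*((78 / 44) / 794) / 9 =65 / 52404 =0.00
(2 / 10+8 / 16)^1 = 0.70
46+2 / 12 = 277 / 6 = 46.17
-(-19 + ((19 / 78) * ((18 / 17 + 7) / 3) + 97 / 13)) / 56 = 43297 / 222768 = 0.19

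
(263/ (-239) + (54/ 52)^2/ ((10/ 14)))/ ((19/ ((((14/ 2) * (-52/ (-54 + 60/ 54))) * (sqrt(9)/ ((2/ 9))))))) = 80354511/ 40142440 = 2.00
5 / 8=0.62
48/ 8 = 6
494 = 494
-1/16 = -0.06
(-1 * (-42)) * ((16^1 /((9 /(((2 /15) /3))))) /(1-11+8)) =-224 /135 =-1.66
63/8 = 7.88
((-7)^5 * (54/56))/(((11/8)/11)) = -129654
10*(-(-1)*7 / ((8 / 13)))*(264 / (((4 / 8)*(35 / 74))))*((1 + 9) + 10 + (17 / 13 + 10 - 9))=2832720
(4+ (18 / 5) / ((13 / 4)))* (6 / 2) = 996 / 65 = 15.32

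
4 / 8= 1 / 2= 0.50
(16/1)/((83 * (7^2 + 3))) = 4/1079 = 0.00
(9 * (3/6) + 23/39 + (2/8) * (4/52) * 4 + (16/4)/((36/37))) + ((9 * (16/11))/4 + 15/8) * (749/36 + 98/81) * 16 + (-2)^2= 542485/297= 1826.55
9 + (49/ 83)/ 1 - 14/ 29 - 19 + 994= 984.11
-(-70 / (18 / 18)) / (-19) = -70 / 19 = -3.68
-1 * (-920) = 920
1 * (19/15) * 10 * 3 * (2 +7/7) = 114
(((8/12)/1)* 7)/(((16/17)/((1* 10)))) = 595/12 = 49.58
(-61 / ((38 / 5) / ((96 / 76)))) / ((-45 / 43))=10492 / 1083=9.69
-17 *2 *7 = -238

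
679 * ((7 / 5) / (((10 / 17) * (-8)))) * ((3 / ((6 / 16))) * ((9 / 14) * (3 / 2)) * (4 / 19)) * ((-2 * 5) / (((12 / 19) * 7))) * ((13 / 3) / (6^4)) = 21437 / 8640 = 2.48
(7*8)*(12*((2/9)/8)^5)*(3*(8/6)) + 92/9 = 1609639/157464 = 10.22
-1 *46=-46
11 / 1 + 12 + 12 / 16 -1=91 / 4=22.75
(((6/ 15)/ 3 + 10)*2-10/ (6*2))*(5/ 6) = 16.19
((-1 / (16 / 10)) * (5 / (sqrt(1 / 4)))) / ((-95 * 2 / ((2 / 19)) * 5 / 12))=0.01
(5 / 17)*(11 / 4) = 55 / 68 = 0.81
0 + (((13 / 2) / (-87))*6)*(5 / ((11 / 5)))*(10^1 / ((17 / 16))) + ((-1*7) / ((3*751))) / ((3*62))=-21791053961 / 2272551534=-9.59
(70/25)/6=7/15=0.47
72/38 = 36/19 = 1.89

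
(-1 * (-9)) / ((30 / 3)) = 9 / 10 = 0.90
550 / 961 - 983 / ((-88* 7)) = 1283463 / 591976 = 2.17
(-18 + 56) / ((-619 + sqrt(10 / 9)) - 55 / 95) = -38247228 / 623608123 - 20577 * sqrt(10) / 623608123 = -0.06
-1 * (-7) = 7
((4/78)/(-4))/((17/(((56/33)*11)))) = -28/1989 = -0.01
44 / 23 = 1.91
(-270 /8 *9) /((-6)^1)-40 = 85 /8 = 10.62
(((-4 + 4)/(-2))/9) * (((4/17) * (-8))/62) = 0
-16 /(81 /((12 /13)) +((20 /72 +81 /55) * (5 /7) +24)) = -0.14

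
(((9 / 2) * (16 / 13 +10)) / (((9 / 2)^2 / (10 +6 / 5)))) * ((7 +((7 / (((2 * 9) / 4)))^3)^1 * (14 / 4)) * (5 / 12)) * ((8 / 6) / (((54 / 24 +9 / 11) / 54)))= 21163020032 / 3838185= 5513.81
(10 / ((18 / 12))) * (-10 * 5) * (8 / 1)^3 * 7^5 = -8605184000 / 3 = -2868394666.67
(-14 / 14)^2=1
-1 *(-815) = 815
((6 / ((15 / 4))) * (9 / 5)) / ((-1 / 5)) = -72 / 5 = -14.40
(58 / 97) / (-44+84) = 29 / 1940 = 0.01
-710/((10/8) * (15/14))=-7952/15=-530.13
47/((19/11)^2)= 5687/361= 15.75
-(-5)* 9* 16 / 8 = 90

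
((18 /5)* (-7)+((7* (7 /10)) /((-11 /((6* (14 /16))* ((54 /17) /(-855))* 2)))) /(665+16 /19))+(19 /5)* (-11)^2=17135822699 /39428950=434.60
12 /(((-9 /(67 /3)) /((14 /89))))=-3752 /801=-4.68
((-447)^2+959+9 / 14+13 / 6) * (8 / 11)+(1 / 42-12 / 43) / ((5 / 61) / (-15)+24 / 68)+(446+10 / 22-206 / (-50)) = 78633917585063 / 536878650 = 146464.97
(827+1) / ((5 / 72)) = 59616 / 5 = 11923.20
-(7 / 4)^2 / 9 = -49 / 144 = -0.34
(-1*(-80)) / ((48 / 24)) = 40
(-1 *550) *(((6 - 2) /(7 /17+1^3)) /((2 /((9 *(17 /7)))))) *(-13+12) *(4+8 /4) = 715275 /7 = 102182.14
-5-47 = -52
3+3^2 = 12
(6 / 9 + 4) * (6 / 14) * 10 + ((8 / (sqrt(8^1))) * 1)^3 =42.63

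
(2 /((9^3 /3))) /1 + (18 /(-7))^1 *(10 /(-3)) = 14594 /1701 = 8.58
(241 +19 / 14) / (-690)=-1131 / 3220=-0.35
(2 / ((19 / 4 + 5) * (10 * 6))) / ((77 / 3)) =2 / 15015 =0.00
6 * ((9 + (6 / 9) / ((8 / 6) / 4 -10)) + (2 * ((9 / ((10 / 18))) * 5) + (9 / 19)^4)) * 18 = 69788678328 / 3779309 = 18465.99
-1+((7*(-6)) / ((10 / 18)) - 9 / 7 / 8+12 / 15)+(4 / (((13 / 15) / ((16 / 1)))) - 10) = -44097 / 3640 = -12.11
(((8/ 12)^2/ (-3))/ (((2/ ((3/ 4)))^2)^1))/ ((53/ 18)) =-3/ 424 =-0.01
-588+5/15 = -1763/3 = -587.67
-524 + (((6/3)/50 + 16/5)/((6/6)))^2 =-320939/625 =-513.50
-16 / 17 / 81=-16 / 1377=-0.01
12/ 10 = 6/ 5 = 1.20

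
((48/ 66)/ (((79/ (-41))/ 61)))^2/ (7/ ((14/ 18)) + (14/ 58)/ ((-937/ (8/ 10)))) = 54389485495360/ 923378398877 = 58.90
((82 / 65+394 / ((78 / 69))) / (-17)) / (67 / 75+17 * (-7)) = 26235 / 150586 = 0.17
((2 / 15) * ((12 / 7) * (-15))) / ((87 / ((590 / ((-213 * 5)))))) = 944 / 43239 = 0.02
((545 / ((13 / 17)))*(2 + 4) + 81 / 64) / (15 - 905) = -3558813 / 740480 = -4.81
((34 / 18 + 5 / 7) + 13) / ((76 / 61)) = 59963 / 4788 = 12.52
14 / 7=2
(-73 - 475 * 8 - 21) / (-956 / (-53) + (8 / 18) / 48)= -2026296 / 9391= -215.77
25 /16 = 1.56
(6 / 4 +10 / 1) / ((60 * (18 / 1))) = 0.01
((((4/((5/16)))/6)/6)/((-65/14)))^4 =2517630976/73198719140625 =0.00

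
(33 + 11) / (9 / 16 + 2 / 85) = 75.08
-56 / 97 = -0.58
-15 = -15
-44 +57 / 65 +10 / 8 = -10887 / 260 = -41.87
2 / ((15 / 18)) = 12 / 5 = 2.40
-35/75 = -7/15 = -0.47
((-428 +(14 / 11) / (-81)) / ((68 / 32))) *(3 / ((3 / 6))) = -6101792 / 5049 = -1208.51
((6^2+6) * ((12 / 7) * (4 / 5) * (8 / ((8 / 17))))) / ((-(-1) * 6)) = 816 / 5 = 163.20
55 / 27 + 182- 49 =3646 / 27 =135.04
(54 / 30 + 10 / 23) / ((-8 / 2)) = -257 / 460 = -0.56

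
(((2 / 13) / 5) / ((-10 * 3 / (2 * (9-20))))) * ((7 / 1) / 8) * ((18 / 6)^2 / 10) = 231 / 13000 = 0.02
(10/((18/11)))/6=55/54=1.02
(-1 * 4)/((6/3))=-2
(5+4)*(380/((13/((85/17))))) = 17100/13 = 1315.38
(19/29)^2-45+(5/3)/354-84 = -114827731/893142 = -128.57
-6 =-6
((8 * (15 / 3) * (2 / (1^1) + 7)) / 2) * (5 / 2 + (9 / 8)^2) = 10845 / 16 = 677.81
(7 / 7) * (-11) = -11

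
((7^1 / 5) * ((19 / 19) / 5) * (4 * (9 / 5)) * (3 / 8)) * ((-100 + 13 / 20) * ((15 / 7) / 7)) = -22.99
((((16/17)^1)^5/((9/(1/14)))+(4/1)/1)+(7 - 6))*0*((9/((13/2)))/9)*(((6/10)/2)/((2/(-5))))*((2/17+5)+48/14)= 0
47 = 47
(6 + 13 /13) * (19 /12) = 133 /12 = 11.08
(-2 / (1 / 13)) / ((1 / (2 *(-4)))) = 208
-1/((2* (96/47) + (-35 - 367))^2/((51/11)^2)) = -638401/4702393476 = -0.00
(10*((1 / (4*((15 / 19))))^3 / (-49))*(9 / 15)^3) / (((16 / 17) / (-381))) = 44425743 / 78400000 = 0.57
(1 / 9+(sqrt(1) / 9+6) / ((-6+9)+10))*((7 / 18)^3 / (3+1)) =5831 / 682344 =0.01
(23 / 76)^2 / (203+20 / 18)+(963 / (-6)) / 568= -106267683 / 376673176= -0.28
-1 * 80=-80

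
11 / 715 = 1 / 65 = 0.02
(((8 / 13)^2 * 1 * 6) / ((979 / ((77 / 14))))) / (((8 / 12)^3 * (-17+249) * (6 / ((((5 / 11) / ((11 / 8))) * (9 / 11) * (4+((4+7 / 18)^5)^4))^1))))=448241259884472941949262073450496419525 / 7614416030564266340438563356672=58867450.65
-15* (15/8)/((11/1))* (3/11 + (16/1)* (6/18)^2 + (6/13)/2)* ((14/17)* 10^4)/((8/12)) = -1926750000/26741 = -72052.28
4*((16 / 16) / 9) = 4 / 9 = 0.44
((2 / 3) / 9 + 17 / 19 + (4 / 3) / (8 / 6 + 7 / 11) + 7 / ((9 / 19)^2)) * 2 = 6570952 / 100035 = 65.69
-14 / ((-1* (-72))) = -7 / 36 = -0.19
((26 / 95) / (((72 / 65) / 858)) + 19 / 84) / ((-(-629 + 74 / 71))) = 24047629 / 71157660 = 0.34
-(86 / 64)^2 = -1849 / 1024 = -1.81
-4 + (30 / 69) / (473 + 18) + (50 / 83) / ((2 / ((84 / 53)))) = -174952338 / 49677907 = -3.52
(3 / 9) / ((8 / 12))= 1 / 2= 0.50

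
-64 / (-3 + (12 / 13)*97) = -832 / 1125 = -0.74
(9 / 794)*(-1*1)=-9 / 794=-0.01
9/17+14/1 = 247/17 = 14.53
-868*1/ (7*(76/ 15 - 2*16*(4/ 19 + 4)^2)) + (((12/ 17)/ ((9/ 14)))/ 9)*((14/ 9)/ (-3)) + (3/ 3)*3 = 1751886920/ 554871789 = 3.16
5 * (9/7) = 45/7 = 6.43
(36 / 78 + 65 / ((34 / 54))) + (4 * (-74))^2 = 19386053 / 221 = 87719.70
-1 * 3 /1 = -3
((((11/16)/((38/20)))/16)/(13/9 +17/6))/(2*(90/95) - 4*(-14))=9/98560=0.00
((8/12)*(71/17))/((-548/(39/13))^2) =213/2552584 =0.00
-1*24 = -24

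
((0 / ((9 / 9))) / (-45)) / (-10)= 0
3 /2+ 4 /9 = 35 /18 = 1.94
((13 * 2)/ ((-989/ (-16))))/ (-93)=-416/ 91977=-0.00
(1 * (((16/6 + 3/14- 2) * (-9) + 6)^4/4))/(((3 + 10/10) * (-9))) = -59049/614656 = -0.10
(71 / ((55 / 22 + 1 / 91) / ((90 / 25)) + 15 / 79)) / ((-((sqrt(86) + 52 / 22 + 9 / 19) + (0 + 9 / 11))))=1467029956392 / 364332729925-401321022102 *sqrt(86) / 364332729925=-6.19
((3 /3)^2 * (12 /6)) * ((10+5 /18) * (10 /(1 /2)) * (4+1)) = 18500 /9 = 2055.56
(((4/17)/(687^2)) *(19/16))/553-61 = -1082623258817/17747922276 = -61.00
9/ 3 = 3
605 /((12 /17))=10285 /12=857.08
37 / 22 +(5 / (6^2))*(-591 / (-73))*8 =51443 / 4818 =10.68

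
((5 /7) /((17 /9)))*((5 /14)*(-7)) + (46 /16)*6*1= 7761 /476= 16.30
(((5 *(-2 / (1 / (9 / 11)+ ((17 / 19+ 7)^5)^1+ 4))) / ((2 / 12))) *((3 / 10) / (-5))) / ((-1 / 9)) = -3610152342 / 3417769383265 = -0.00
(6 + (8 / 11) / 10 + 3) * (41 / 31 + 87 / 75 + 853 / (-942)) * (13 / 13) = 574515167 / 40152750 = 14.31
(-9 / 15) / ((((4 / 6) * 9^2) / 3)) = -1 / 30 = -0.03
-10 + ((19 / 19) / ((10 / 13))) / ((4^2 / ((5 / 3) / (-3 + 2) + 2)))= -4787 / 480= -9.97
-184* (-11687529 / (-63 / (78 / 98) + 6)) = -9318856456 / 317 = -29397023.52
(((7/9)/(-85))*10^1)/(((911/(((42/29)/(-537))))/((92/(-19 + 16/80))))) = -45080/34006246191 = -0.00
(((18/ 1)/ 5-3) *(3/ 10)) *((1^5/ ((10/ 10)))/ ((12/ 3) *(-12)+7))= -9/ 2050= -0.00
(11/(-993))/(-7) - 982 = -6825871/6951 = -982.00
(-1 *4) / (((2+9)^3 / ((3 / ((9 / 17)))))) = -68 / 3993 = -0.02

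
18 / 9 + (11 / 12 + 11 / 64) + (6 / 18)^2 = 1843 / 576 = 3.20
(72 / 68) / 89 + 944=1428290 / 1513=944.01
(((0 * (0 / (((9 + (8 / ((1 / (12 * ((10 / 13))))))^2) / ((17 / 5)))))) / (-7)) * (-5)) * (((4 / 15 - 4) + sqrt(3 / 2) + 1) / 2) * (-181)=0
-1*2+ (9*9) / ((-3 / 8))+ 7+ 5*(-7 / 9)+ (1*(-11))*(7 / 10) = -20033 / 90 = -222.59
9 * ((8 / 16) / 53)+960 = 960.08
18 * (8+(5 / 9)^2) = 1346 / 9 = 149.56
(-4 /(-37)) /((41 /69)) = 276 /1517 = 0.18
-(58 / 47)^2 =-1.52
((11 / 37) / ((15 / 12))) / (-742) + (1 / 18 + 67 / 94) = 22297069 / 29032605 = 0.77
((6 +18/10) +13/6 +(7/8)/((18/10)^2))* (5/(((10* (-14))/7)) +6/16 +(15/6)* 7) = 180.42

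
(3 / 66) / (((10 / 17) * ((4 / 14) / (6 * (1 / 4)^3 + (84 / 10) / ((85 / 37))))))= 357021 / 352000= 1.01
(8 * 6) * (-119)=-5712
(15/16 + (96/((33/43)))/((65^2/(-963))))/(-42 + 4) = 20504283/28256800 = 0.73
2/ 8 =1/ 4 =0.25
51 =51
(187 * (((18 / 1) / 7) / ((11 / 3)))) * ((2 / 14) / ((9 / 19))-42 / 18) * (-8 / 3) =34816 / 49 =710.53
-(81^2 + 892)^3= -413993348677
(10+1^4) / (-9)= -11 / 9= -1.22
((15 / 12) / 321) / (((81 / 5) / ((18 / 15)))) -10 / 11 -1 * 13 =-2652047 / 190674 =-13.91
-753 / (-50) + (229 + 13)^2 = 2928953 / 50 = 58579.06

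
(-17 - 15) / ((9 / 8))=-256 / 9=-28.44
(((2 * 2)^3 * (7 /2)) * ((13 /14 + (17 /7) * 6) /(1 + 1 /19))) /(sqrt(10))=8246 * sqrt(10) /25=1043.05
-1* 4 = -4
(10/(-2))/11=-5/11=-0.45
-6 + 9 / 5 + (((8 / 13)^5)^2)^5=-1045651368249030625372468012840914554797177556417326686109 / 248964611489563539008570907677668091582005960023628671245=-4.20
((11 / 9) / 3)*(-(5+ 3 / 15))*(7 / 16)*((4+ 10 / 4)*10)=-13013 / 216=-60.25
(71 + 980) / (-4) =-1051 / 4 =-262.75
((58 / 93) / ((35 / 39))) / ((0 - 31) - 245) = -377 / 149730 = -0.00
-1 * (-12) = 12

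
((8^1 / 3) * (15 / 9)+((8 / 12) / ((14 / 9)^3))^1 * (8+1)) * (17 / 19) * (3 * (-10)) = -6337855 / 39102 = -162.09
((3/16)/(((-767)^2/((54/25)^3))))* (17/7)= 1003833/128688218750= 0.00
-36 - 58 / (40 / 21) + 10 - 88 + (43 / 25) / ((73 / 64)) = -1043477 / 7300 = -142.94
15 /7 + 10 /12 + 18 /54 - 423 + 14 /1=-17039 /42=-405.69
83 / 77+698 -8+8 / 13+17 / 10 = 6940867 / 10010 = 693.39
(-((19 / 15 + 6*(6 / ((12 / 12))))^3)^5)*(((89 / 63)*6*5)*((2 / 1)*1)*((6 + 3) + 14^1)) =-1331542253298069557796459780348469653178147012 / 1839154339599609375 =-723997015708834515440533900.00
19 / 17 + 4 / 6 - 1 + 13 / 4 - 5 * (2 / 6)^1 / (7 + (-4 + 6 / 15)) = 241 / 68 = 3.54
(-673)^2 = 452929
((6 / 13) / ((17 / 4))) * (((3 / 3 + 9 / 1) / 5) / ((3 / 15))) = 240 / 221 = 1.09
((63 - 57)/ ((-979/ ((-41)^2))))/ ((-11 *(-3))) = -3362/ 10769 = -0.31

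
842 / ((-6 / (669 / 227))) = -93883 / 227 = -413.58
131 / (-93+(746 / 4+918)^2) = 524 / 4879309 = 0.00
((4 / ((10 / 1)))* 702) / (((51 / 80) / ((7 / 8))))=385.41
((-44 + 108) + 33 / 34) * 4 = 4418 / 17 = 259.88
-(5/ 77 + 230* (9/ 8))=-79715/ 308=-258.81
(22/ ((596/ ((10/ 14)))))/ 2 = 55/ 4172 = 0.01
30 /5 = 6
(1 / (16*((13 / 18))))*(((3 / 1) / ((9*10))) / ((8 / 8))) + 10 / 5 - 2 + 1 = 1043 / 1040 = 1.00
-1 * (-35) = 35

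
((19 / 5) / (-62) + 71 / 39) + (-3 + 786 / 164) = 880322 / 247845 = 3.55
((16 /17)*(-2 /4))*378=-3024 /17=-177.88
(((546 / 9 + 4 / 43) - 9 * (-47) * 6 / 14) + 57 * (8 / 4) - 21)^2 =91534082116 / 815409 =112255.42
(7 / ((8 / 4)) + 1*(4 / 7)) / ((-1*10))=-57 / 140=-0.41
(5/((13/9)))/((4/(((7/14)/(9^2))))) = 5/936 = 0.01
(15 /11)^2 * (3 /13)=675 /1573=0.43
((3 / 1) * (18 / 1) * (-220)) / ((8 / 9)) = -13365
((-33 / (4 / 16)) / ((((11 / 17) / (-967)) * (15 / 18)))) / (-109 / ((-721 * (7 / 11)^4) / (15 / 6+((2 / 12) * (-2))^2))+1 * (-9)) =-35905.57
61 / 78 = 0.78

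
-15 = -15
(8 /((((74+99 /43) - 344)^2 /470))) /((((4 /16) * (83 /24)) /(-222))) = -16462904320 /1221973227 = -13.47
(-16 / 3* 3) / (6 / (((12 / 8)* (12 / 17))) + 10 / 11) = -528 / 217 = -2.43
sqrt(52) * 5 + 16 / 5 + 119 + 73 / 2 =10 * sqrt(13) + 1587 / 10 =194.76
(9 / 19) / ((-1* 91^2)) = -9 / 157339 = -0.00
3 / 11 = 0.27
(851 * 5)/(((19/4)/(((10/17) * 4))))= 680800/323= 2107.74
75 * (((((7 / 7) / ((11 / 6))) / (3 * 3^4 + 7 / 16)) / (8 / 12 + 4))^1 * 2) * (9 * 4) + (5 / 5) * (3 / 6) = 371023 / 119966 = 3.09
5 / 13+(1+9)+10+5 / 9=2450 / 117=20.94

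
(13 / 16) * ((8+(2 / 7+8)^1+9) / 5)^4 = 531.43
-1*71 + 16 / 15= -1049 / 15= -69.93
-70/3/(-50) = 7/15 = 0.47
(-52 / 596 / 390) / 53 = -1 / 236910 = -0.00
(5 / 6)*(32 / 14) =40 / 21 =1.90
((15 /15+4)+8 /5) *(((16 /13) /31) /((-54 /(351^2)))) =-92664 /155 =-597.83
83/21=3.95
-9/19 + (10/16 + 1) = 175/152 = 1.15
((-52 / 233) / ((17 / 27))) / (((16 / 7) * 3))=-819 / 15844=-0.05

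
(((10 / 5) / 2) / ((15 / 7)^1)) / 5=7 / 75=0.09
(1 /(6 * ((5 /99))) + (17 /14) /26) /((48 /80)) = 6091 /1092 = 5.58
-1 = -1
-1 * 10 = -10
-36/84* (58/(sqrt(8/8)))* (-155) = 26970/7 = 3852.86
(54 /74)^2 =0.53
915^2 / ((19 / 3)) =2511675 / 19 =132193.42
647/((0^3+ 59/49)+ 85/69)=2187507/8236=265.60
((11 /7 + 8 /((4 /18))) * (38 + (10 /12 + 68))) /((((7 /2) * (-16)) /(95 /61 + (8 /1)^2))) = -4698.92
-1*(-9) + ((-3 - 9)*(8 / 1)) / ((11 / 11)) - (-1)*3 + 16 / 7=-81.71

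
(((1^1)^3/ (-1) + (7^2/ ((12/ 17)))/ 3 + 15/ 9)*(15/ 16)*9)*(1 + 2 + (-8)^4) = 52692645/ 64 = 823322.58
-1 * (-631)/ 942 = 631/ 942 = 0.67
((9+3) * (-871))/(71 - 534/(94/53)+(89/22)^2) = 79254032/1620563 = 48.91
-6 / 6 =-1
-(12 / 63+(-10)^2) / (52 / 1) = -526 / 273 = -1.93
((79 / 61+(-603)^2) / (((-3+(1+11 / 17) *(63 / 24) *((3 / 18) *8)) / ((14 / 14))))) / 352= 94265969 / 252296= 373.63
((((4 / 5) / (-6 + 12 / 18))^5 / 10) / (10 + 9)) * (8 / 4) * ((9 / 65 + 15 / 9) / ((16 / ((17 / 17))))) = -891 / 9880000000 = -0.00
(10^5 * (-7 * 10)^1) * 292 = -2044000000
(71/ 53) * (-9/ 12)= -213/ 212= -1.00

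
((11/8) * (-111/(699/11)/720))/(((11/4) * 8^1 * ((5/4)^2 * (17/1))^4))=-104192/342077220703125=-0.00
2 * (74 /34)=74 /17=4.35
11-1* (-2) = 13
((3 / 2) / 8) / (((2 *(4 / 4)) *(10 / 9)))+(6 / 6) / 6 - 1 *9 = -8399 / 960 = -8.75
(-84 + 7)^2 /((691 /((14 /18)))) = 41503 /6219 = 6.67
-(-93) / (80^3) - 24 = -12287907 / 512000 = -24.00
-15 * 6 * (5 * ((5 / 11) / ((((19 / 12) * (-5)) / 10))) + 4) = -21240 / 209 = -101.63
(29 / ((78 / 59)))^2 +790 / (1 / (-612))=-482998.82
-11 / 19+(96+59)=2934 / 19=154.42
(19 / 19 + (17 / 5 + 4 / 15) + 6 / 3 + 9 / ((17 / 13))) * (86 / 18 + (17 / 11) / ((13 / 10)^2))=65808767 / 853281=77.12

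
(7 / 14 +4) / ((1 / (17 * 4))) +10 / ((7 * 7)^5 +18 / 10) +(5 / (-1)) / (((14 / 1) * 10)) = 6049913684709 / 19773267556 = 305.96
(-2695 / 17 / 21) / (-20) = 77 / 204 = 0.38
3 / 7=0.43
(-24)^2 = 576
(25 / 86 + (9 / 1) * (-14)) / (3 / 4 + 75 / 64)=-345952 / 5289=-65.41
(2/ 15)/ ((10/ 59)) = 59/ 75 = 0.79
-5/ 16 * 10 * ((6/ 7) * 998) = -37425/ 14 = -2673.21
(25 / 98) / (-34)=-25 / 3332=-0.01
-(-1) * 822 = 822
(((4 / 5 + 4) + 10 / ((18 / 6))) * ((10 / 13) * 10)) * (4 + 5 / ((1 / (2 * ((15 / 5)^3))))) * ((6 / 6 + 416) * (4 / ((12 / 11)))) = 1022228240 / 39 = 26210980.51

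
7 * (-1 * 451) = -3157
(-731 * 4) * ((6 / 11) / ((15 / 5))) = -5848 / 11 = -531.64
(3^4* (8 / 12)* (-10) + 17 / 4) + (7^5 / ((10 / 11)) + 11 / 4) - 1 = 179537 / 10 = 17953.70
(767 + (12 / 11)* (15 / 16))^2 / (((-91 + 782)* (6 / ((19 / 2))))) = 21697370131 / 16053312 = 1351.58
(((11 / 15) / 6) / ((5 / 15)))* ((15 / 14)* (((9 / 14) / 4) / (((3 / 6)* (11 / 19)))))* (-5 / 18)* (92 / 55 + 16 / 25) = -0.14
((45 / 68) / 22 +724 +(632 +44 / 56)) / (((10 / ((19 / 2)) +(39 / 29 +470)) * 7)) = 7828924825 / 19080371464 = 0.41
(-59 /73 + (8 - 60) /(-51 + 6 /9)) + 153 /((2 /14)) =11808112 /11023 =1071.22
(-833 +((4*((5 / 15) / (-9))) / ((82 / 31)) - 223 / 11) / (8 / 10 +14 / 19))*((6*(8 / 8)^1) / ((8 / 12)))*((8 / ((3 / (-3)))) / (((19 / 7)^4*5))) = 224.51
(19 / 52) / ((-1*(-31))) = 19 / 1612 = 0.01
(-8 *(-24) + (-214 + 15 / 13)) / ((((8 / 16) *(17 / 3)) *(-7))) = 1626 / 1547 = 1.05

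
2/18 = 1/9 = 0.11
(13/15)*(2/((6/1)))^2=13/135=0.10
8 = 8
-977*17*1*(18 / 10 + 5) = -564706 / 5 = -112941.20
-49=-49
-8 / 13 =-0.62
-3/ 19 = -0.16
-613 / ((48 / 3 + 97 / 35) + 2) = -21455 / 727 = -29.51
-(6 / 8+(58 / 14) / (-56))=-265 / 392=-0.68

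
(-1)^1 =-1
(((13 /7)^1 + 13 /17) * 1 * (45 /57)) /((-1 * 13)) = -360 /2261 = -0.16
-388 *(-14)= 5432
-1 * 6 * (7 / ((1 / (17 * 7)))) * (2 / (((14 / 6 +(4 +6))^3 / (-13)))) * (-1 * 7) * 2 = -49120344 / 50653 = -969.74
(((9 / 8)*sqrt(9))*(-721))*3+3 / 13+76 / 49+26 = -37059861 / 5096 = -7272.34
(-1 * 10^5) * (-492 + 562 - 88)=1800000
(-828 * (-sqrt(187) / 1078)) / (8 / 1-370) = -207 * sqrt(187) / 97559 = -0.03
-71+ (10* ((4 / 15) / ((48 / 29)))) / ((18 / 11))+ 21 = -15881 / 324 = -49.02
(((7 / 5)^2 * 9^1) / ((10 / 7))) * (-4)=-6174 / 125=-49.39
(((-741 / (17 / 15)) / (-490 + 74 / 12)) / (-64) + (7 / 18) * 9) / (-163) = -5493967 / 257414816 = -0.02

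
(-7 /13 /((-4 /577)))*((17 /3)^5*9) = 5734802423 /1404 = 4084617.11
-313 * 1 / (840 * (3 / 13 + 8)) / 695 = -4069 / 62466600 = -0.00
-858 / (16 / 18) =-3861 / 4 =-965.25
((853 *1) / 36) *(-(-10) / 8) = 4265 / 144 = 29.62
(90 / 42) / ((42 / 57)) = 285 / 98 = 2.91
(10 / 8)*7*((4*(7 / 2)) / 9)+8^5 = 590069 / 18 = 32781.61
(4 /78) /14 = 1 /273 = 0.00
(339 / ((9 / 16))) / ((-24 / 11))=-2486 / 9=-276.22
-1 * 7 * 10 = -70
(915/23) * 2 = 1830/23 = 79.57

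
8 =8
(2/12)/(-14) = -1/84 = -0.01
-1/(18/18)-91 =-92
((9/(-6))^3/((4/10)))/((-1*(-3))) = -45/16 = -2.81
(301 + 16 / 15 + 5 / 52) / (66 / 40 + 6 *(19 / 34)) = 4006679 / 66339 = 60.40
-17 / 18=-0.94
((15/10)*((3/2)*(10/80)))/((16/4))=9/128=0.07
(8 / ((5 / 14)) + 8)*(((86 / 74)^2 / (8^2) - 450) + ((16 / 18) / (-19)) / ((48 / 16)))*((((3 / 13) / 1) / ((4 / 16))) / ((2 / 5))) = -20225905991 / 640692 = -31568.84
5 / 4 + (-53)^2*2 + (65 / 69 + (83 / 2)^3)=42555649 / 552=77093.57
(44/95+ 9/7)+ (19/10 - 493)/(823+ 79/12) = 7658687/6620075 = 1.16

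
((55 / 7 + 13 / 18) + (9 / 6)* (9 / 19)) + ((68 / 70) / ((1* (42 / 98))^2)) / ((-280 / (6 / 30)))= 5557739 / 598500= 9.29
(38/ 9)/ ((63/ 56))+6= 9.75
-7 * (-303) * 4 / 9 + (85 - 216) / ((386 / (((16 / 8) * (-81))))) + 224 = 707333 / 579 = 1221.65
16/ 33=0.48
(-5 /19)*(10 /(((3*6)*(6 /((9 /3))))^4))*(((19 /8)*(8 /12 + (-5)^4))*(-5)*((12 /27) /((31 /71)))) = 16658375 /1405838592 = 0.01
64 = 64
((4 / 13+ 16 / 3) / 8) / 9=55 / 702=0.08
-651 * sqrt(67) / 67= -79.53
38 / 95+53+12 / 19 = 5133 / 95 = 54.03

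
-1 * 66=-66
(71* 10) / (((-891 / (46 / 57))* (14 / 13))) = -212290 / 355509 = -0.60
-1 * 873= -873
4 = 4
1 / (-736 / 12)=-3 / 184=-0.02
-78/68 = -39/34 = -1.15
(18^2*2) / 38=324 / 19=17.05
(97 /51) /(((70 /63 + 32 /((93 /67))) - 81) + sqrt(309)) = -143045997 /3865656860 - 2516859*sqrt(309) /3865656860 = -0.05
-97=-97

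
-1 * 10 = -10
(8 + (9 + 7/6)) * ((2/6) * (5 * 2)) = 545/9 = 60.56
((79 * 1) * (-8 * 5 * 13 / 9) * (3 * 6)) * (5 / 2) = -205400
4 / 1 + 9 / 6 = 11 / 2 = 5.50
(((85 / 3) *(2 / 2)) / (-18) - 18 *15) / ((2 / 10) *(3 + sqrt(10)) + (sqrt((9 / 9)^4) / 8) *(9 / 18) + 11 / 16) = -146650 / 569 + 586600 *sqrt(10) / 15363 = -136.99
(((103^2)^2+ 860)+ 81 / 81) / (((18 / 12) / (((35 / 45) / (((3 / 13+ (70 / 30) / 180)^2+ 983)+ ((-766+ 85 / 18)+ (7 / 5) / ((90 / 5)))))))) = 2876012152977600 / 10933320241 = 263050.21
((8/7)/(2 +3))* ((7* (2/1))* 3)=48/5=9.60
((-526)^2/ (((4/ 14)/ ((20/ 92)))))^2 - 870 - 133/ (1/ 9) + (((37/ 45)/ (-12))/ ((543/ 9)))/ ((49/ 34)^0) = 763783256634769487/ 17234820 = 44316288573.64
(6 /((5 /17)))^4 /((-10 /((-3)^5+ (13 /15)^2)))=327772485072 /78125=4195487.81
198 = 198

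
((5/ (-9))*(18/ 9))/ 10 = -1/ 9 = -0.11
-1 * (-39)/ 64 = 39/ 64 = 0.61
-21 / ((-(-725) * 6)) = -7 / 1450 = -0.00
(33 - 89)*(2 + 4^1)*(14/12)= -392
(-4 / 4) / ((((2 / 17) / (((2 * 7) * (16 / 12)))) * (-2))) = 238 / 3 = 79.33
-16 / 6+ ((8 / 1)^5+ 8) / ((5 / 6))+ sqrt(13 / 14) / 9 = 39328.64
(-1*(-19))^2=361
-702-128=-830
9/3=3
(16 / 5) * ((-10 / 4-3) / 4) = -22 / 5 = -4.40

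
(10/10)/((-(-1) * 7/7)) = 1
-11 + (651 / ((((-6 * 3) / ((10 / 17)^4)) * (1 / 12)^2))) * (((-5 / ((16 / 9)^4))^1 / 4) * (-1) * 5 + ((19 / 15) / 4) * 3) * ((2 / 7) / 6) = -9884633463 / 171051008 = -57.79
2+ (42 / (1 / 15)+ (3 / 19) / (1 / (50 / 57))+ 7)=230729 / 361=639.14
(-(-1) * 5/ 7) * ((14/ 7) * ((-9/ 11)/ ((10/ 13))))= -117/ 77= -1.52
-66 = -66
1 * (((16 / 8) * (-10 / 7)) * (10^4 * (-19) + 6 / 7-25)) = 26603380 / 49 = 542926.12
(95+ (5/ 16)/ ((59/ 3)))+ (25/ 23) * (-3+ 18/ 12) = 2027585/ 21712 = 93.39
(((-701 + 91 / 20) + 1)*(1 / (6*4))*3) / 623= -1987 / 14240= -0.14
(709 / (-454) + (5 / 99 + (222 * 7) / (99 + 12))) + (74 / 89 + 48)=245293063 / 4000194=61.32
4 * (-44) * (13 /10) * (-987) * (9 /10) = 5081076 /25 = 203243.04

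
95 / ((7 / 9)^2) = 7695 / 49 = 157.04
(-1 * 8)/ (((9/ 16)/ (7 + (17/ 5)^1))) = -6656/ 45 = -147.91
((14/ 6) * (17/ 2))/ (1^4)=119/ 6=19.83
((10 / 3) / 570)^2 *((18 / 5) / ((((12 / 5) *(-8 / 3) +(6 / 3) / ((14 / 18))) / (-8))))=56 / 217683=0.00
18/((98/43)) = 387/49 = 7.90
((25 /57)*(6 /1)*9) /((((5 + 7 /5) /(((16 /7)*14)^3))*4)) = 576000 /19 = 30315.79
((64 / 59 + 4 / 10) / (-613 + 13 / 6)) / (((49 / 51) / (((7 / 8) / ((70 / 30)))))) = -100521 / 105955150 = -0.00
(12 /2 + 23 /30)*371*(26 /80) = 979069 /1200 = 815.89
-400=-400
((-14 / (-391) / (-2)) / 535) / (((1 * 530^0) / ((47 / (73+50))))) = -329 / 25729755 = -0.00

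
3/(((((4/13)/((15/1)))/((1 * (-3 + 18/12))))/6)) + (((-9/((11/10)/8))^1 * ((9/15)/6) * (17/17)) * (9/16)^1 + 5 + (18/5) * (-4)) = -292453/220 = -1329.33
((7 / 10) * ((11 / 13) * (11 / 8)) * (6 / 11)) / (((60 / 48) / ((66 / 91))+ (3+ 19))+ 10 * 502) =7623 / 86550295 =0.00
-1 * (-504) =504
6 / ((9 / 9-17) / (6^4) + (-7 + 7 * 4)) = 243 / 850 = 0.29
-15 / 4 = -3.75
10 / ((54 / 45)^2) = 125 / 18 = 6.94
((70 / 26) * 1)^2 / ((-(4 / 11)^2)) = -148225 / 2704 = -54.82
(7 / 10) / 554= 7 / 5540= 0.00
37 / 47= 0.79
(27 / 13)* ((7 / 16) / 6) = 63 / 416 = 0.15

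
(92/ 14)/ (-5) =-46/ 35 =-1.31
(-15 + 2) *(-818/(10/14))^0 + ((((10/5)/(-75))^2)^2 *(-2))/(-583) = -239804296843/18446484375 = -13.00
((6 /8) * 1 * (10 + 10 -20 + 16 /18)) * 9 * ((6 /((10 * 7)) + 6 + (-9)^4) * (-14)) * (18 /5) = -49647168 /25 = -1985886.72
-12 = -12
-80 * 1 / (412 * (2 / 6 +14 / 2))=-30 / 1133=-0.03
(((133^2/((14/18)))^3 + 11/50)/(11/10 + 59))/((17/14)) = 8234576984485054/51085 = 161193637750.51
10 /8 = 5 /4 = 1.25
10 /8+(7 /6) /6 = 13 /9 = 1.44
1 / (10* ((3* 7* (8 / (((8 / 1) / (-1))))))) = -1 / 210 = -0.00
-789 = -789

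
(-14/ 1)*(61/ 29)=-854/ 29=-29.45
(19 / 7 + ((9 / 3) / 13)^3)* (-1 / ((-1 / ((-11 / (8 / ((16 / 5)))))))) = -922504 / 76895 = -12.00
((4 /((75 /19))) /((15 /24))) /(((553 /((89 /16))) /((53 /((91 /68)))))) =12188728 /18871125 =0.65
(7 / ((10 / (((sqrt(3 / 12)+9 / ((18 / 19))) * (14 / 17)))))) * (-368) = -36064 / 17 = -2121.41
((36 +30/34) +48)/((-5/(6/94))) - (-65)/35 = 21632/27965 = 0.77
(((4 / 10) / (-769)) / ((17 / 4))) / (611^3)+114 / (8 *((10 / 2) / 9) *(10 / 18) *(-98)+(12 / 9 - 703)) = -27535233402047038 / 227924579280497905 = -0.12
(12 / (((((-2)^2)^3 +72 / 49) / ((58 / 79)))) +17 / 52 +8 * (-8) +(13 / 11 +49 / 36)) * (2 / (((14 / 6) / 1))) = -4973686009 / 95132037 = -52.28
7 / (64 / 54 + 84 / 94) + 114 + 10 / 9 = 2812915 / 23742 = 118.48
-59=-59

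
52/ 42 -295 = -6169/ 21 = -293.76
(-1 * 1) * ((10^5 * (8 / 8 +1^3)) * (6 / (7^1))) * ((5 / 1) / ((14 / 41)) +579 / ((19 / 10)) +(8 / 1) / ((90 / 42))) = -51568840000 / 931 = -55390805.59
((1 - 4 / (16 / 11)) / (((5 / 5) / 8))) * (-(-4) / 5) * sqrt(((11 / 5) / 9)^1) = -56 * sqrt(55) / 75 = -5.54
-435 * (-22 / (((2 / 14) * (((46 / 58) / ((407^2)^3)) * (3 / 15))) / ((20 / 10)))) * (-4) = -353211164352870664671600 / 23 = -15357007145776985420504.35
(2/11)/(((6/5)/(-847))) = -385/3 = -128.33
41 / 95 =0.43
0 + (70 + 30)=100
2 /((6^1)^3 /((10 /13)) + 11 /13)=0.01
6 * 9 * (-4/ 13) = -216/ 13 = -16.62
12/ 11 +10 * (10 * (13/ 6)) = 7186/ 33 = 217.76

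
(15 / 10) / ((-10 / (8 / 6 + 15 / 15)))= -7 / 20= -0.35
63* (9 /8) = 567 /8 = 70.88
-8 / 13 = -0.62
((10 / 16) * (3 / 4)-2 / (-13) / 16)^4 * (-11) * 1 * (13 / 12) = -0.62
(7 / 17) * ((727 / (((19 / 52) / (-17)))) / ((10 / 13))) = -18106.13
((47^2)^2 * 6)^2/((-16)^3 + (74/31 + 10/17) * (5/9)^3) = -82331023892177936367/393354392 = -209304956463.22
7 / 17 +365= 6212 / 17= 365.41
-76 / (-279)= 76 / 279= 0.27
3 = 3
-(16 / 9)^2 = -256 / 81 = -3.16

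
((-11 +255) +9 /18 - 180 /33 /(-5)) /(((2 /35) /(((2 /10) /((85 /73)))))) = 2760933 /3740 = 738.22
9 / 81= 1 / 9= 0.11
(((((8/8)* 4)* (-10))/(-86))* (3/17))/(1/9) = 540/731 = 0.74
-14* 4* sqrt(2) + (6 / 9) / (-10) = -56* sqrt(2)-1 / 15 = -79.26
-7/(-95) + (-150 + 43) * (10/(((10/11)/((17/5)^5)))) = -31752257716/59375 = -534774.87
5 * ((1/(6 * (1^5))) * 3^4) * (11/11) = 135/2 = 67.50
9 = 9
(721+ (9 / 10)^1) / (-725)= -7219 / 7250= -1.00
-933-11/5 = -935.20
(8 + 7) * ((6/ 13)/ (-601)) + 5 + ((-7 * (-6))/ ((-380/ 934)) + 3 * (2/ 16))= -581129023/ 5937880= -97.87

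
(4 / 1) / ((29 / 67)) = 9.24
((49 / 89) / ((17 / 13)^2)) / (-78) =-637 / 154326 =-0.00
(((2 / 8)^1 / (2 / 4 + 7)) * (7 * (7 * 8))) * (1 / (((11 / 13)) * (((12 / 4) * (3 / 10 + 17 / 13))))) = 66248 / 20691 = 3.20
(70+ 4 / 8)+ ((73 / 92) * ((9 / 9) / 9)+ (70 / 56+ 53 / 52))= 784237 / 10764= 72.86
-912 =-912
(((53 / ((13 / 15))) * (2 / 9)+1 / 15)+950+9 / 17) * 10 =9641.86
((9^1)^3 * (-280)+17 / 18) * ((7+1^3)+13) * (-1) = 25719001 / 6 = 4286500.17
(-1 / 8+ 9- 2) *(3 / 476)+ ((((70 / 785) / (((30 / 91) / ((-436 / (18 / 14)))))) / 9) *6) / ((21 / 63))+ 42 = -11413107689 / 80710560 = -141.41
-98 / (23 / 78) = -332.35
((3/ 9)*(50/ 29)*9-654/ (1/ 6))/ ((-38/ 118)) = 6705114/ 551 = 12168.99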